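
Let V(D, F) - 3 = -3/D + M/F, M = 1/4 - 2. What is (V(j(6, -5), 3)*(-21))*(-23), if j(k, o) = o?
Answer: 29141/20 ≈ 1457.1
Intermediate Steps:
M = -7/4 (M = 1*(¼) - 2 = ¼ - 2 = -7/4 ≈ -1.7500)
V(D, F) = 3 - 3/D - 7/(4*F) (V(D, F) = 3 + (-3/D - 7/(4*F)) = 3 - 3/D - 7/(4*F))
(V(j(6, -5), 3)*(-21))*(-23) = ((3 - 3/(-5) - 7/4/3)*(-21))*(-23) = ((3 - 3*(-⅕) - 7/4*⅓)*(-21))*(-23) = ((3 + ⅗ - 7/12)*(-21))*(-23) = ((181/60)*(-21))*(-23) = -1267/20*(-23) = 29141/20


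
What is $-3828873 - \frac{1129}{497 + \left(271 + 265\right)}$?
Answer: $- \frac{3955226938}{1033} \approx -3.8289 \cdot 10^{6}$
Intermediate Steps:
$-3828873 - \frac{1129}{497 + \left(271 + 265\right)} = -3828873 - \frac{1129}{497 + 536} = -3828873 - \frac{1129}{1033} = - \frac{3955226938}{1033}$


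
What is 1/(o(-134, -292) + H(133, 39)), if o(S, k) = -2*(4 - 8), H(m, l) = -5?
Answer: 1/3 ≈ 0.33333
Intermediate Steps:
o(S, k) = 8 (o(S, k) = -2*(-4) = 8)
1/(o(-134, -292) + H(133, 39)) = 1/(8 - 5) = 1/3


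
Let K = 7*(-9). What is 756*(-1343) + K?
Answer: -1015371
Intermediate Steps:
K = -63
756*(-1343) + K = 756*(-1343) - 63 = -1015308 - 63 = -1015371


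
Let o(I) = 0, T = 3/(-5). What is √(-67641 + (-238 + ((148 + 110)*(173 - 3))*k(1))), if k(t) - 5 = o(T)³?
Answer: √151421 ≈ 389.13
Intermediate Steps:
T = -⅗ (T = 3*(-⅕) = -⅗ ≈ -0.60000)
k(t) = 5 (k(t) = 5 + 0³ = 5 + 0 = 5)
√(-67641 + (-238 + ((148 + 110)*(173 - 3))*k(1))) = √(-67641 + (-238 + ((148 + 110)*(173 - 3))*5)) = √(-67641 + (-238 + (258*170)*5)) = √(-67641 + (-238 + 43860*5)) = √(-67641 + (-238 + 219300)) = √(-67641 + 219062) = √151421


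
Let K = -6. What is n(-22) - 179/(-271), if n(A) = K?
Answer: -1447/271 ≈ -5.3395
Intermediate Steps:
n(A) = -6
n(-22) - 179/(-271) = -6 - 179/(-271) = -6 - 1/271*(-179) = -6 + 179/271 = -1447/271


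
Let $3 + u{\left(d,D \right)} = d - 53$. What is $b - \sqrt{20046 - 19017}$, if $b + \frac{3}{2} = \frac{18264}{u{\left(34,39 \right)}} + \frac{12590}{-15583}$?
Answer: $- \frac{285399131}{342826} - 7 \sqrt{21} \approx -864.57$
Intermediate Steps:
$u{\left(d,D \right)} = -56 + d$ ($u{\left(d,D \right)} = -3 + \left(d - 53\right) = -3 + \left(-53 + d\right) = -56 + d$)
$b = - \frac{285399131}{342826}$ ($b = - \frac{3}{2} + \left(\frac{18264}{-56 + 34} + \frac{12590}{-15583}\right) = - \frac{3}{2} + \left(\frac{18264}{-22} + 12590 \left(- \frac{1}{15583}\right)\right) = - \frac{3}{2} + \left(18264 \left(- \frac{1}{22}\right) - \frac{12590}{15583}\right) = - \frac{3}{2} - \frac{142442446}{171413} = - \frac{285399131}{342826} \approx -832.49$)
$b - \sqrt{20046 - 19017} = - \frac{285399131}{342826} - \sqrt{20046 - 19017} = - \frac{285399131}{342826} - \sqrt{1029} = - \frac{285399131}{342826} - 7 \sqrt{21}$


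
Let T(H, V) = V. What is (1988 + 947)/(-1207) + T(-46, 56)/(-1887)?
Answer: -329761/133977 ≈ -2.4613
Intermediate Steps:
(1988 + 947)/(-1207) + T(-46, 56)/(-1887) = (1988 + 947)/(-1207) + 56/(-1887) = 2935*(-1/1207) + 56*(-1/1887) = -2935/1207 - 56/1887 = -329761/133977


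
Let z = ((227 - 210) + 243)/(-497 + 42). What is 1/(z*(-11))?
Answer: 7/44 ≈ 0.15909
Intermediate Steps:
z = -4/7 (z = (17 + 243)/(-455) = 260*(-1/455) = -4/7 ≈ -0.57143)
1/(z*(-11)) = 1/(-4/7*(-11)) = 1/(44/7) = 7/44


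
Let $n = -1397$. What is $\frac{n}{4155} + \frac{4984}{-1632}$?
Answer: $- \frac{957851}{282540} \approx -3.3901$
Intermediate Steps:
$\frac{n}{4155} + \frac{4984}{-1632} = - \frac{1397}{4155} + \frac{4984}{-1632} = \left(-1397\right) \frac{1}{4155} + 4984 \left(- \frac{1}{1632}\right) = - \frac{1397}{4155} - \frac{623}{204} = - \frac{957851}{282540}$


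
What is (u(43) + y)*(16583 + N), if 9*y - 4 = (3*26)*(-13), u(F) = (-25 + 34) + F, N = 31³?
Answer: -8378236/3 ≈ -2.7927e+6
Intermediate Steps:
N = 29791
u(F) = 9 + F
y = -1010/9 (y = 4/9 + ((3*26)*(-13))/9 = 4/9 + (78*(-13))/9 = 4/9 + (⅑)*(-1014) = 4/9 - 338/3 = -1010/9 ≈ -112.22)
(u(43) + y)*(16583 + N) = ((9 + 43) - 1010/9)*(16583 + 29791) = (52 - 1010/9)*46374 = -542/9*46374 = -8378236/3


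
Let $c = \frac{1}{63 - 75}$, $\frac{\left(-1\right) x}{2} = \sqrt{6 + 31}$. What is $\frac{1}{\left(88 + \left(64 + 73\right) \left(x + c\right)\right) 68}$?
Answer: $- \frac{2757}{6785726239} - \frac{9864 \sqrt{37}}{6785726239} \approx -9.2484 \cdot 10^{-6}$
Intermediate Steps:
$x = - 2 \sqrt{37}$ ($x = - 2 \sqrt{6 + 31} = - 2 \sqrt{37} \approx -12.166$)
$c = - \frac{1}{12}$ ($c = \frac{1}{-12} = - \frac{1}{12} \approx -0.083333$)
$\frac{1}{\left(88 + \left(64 + 73\right) \left(x + c\right)\right) 68} = \frac{1}{\left(88 + \left(64 + 73\right) \left(- 2 \sqrt{37} - \frac{1}{12}\right)\right) 68} = \frac{1}{\left(88 + 137 \left(- \frac{1}{12} - 2 \sqrt{37}\right)\right) 68} = \frac{1}{\left(88 - \left(\frac{137}{12} + 274 \sqrt{37}\right)\right) 68} = \frac{1}{\left(\frac{919}{12} - 274 \sqrt{37}\right) 68} = \frac{1}{\frac{15623}{3} - 18632 \sqrt{37}}$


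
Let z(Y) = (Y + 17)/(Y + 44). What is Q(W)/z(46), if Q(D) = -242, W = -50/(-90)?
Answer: -2420/7 ≈ -345.71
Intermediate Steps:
z(Y) = (17 + Y)/(44 + Y)
W = 5/9 (W = -50*(-1/90) = 5/9 ≈ 0.55556)
Q(W)/z(46) = -242*(44 + 46)/(17 + 46) = -242/(63/90) = -242/((1/90)*63) = -242/7/10 = -242*10/7 = -2420/7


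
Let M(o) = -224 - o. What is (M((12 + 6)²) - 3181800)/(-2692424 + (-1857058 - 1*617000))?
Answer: 1591174/2583241 ≈ 0.61596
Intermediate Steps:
(M((12 + 6)²) - 3181800)/(-2692424 + (-1857058 - 1*617000)) = ((-224 - (12 + 6)²) - 3181800)/(-2692424 + (-1857058 - 1*617000)) = ((-224 - 1*18²) - 3181800)/(-2692424 + (-1857058 - 617000)) = ((-224 - 1*324) - 3181800)/(-2692424 - 2474058) = ((-224 - 324) - 3181800)/(-5166482) = (-548 - 3181800)*(-1/5166482) = -3182348*(-1/5166482) = 1591174/2583241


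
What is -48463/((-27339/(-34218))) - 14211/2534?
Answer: -1400846095095/23092342 ≈ -60663.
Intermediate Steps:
-48463/((-27339/(-34218))) - 14211/2534 = -48463/((-27339*(-1/34218))) - 14211*1/2534 = -48463/9113/11406 - 14211/2534 = -48463*11406/9113 - 14211/2534 = -552768978/9113 - 14211/2534 = -1400846095095/23092342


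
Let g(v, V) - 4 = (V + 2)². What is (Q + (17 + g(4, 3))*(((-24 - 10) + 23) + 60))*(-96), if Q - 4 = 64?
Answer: -222912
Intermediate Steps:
Q = 68 (Q = 4 + 64 = 68)
g(v, V) = 4 + (2 + V)² (g(v, V) = 4 + (V + 2)² = 4 + (2 + V)²)
(Q + (17 + g(4, 3))*(((-24 - 10) + 23) + 60))*(-96) = (68 + (17 + (4 + (2 + 3)²))*(((-24 - 10) + 23) + 60))*(-96) = (68 + (17 + (4 + 5²))*((-34 + 23) + 60))*(-96) = (68 + (17 + (4 + 25))*(-11 + 60))*(-96) = (68 + (17 + 29)*49)*(-96) = (68 + 46*49)*(-96) = (68 + 2254)*(-96) = 2322*(-96) = -222912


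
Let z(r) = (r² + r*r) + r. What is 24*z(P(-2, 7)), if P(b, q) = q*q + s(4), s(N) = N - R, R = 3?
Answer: 121200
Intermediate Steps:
s(N) = -3 + N (s(N) = N - 1*3 = N - 3 = -3 + N)
P(b, q) = 1 + q² (P(b, q) = q*q + (-3 + 4) = q² + 1 = 1 + q²)
z(r) = r + 2*r² (z(r) = (r² + r²) + r = 2*r² + r = r + 2*r²)
24*z(P(-2, 7)) = 24*((1 + 7²)*(1 + 2*(1 + 7²))) = 24*((1 + 49)*(1 + 2*(1 + 49))) = 24*(50*(1 + 2*50)) = 24*(50*(1 + 100)) = 24*(50*101) = 24*5050 = 121200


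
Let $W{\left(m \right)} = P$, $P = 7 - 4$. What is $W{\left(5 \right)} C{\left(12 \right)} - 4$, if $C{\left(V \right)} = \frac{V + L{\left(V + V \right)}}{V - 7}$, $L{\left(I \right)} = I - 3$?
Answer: $\frac{79}{5} \approx 15.8$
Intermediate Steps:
$L{\left(I \right)} = -3 + I$ ($L{\left(I \right)} = I - 3 = -3 + I$)
$C{\left(V \right)} = \frac{-3 + 3 V}{-7 + V}$ ($C{\left(V \right)} = \frac{V + \left(-3 + \left(V + V\right)\right)}{V - 7} = \frac{V + \left(-3 + 2 V\right)}{-7 + V} = \frac{-3 + 3 V}{-7 + V}$)
$P = 3$ ($P = 7 - 4 = 3$)
$W{\left(m \right)} = 3$
$W{\left(5 \right)} C{\left(12 \right)} - 4 = 3 \frac{3 \left(-1 + 12\right)}{-7 + 12} - 4 = 3 \cdot 3 \cdot \frac{1}{5} \cdot 11 - 4 = 3 \cdot \frac{33}{5} - 4 = \frac{99}{5} - 4 = \frac{79}{5}$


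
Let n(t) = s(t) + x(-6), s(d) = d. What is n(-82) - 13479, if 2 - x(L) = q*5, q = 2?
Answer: -13569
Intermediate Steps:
x(L) = -8 (x(L) = 2 - 2*5 = 2 - 1*10 = 2 - 10 = -8)
n(t) = -8 + t (n(t) = t - 8 = -8 + t)
n(-82) - 13479 = (-8 - 82) - 13479 = -90 - 13479 = -13569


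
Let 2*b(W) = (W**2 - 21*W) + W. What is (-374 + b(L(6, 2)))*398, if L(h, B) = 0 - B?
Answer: -140096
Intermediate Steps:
L(h, B) = -B
b(W) = W**2/2 - 10*W (b(W) = ((W**2 - 21*W) + W)/2 = (W**2 - 20*W)/2 = W**2/2 - 10*W)
(-374 + b(L(6, 2)))*398 = (-374 + (-1*2)*(-20 - 1*2)/2)*398 = (-374 + (1/2)*(-2)*(-20 - 2))*398 = (-374 + (1/2)*(-2)*(-22))*398 = (-374 + 22)*398 = -352*398 = -140096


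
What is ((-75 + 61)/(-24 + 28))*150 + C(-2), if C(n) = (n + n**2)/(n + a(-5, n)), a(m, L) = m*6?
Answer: -8401/16 ≈ -525.06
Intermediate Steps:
a(m, L) = 6*m
C(n) = (n + n**2)/(-30 + n) (C(n) = (n + n**2)/(n + 6*(-5)) = (n + n**2)/(n - 30) = (n + n**2)/(-30 + n))
((-75 + 61)/(-24 + 28))*150 + C(-2) = ((-75 + 61)/(-24 + 28))*150 - 2*(1 - 2)/(-30 - 2) = -14/4*150 - 2*(-1)/(-32) = -14*1/4*150 - 2*(-1/32)*(-1) = -7/2*150 - 1/16 = -525 - 1/16 = -8401/16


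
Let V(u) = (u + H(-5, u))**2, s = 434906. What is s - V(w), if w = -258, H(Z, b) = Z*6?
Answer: 351962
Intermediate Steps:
H(Z, b) = 6*Z
V(u) = (-30 + u)**2 (V(u) = (u + 6*(-5))**2 = (u - 30)**2 = (-30 + u)**2)
s - V(w) = 434906 - (-30 - 258)**2 = 434906 - 1*(-288)**2 = 434906 - 1*82944 = 434906 - 82944 = 351962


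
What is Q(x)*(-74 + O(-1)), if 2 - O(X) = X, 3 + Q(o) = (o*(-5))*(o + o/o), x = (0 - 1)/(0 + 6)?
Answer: 5893/36 ≈ 163.69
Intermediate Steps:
x = -⅙ (x = -1/6 = -1*⅙ = -⅙ ≈ -0.16667)
Q(o) = -3 - 5*o*(1 + o) (Q(o) = -3 + (o*(-5))*(o + o/o) = -3 + (-5*o)*(o + 1) = -3 + (-5*o)*(1 + o) = -3 - 5*o*(1 + o))
O(X) = 2 - X
Q(x)*(-74 + O(-1)) = (-3 - 5*(-⅙) - 5*(-⅙)²)*(-74 + (2 - 1*(-1))) = (-3 + ⅚ - 5*1/36)*(-74 + (2 + 1)) = (-3 + ⅚ - 5/36)*(-74 + 3) = -83/36*(-71) = 5893/36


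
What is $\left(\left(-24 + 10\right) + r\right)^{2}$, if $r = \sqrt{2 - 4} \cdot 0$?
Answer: $196$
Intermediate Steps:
$r = 0$ ($r = \sqrt{-2} \cdot 0 = i \sqrt{2} \cdot 0 = 0$)
$\left(\left(-24 + 10\right) + r\right)^{2} = \left(\left(-24 + 10\right) + 0\right)^{2} = \left(-14 + 0\right)^{2} = \left(-14\right)^{2} = 196$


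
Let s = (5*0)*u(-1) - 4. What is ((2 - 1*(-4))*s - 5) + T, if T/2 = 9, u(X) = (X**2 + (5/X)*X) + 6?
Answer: -11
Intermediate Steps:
u(X) = 11 + X**2 (u(X) = (X**2 + 5) + 6 = (5 + X**2) + 6 = 11 + X**2)
T = 18 (T = 2*9 = 18)
s = -4 (s = (5*0)*(11 + (-1)**2) - 4 = 0*(11 + 1) - 4 = 0*12 - 4 = 0 - 4 = -4)
((2 - 1*(-4))*s - 5) + T = ((2 - 1*(-4))*(-4) - 5) + 18 = ((2 + 4)*(-4) - 5) + 18 = (6*(-4) - 5) + 18 = (-24 - 5) + 18 = -29 + 18 = -11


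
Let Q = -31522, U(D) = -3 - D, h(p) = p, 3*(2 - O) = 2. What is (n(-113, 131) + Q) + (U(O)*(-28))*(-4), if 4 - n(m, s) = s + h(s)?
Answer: -96796/3 ≈ -32265.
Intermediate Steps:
O = 4/3 (O = 2 - ⅓*2 = 2 - ⅔ = 4/3 ≈ 1.3333)
n(m, s) = 4 - 2*s (n(m, s) = 4 - (s + s) = 4 - 2*s)
(n(-113, 131) + Q) + (U(O)*(-28))*(-4) = ((4 - 2*131) - 31522) + ((-3 - 1*4/3)*(-28))*(-4) = ((4 - 262) - 31522) + ((-3 - 4/3)*(-28))*(-4) = (-258 - 31522) - 13/3*(-28)*(-4) = -31780 + (364/3)*(-4) = -31780 - 1456/3 = -96796/3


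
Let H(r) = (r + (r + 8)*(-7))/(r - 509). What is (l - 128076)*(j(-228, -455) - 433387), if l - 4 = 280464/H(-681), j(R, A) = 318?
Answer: 2831212972616/31 ≈ 9.1329e+10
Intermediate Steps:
H(r) = (-56 - 6*r)/(-509 + r) (H(r) = (r + (8 + r)*(-7))/(-509 + r) = (r + (-56 - 7*r))/(-509 + r) = (-56 - 6*r)/(-509 + r))
l = -33373604/403 (l = 4 + 280464/((2*(-28 - 3*(-681))/(-509 - 681))) = 4 + 280464/((2*(-28 + 2043)/(-1190))) = 4 + 280464/((2*(-1/1190)*2015)) = 4 + 280464/(-403/119) = 4 + 280464*(-119/403) = 4 - 33375216/403 = -33373604/403 ≈ -82813.)
(l - 128076)*(j(-228, -455) - 433387) = (-33373604/403 - 128076)*(318 - 433387) = -84988232/403*(-433069) = 2831212972616/31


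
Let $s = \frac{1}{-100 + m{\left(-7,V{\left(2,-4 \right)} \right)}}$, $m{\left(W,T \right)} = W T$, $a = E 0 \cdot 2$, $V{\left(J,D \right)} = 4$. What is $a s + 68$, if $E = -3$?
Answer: $68$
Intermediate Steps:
$a = 0$ ($a = \left(-3\right) 0 \cdot 2 = 0 \cdot 2 = 0$)
$m{\left(W,T \right)} = T W$
$s = - \frac{1}{128}$ ($s = \frac{1}{-100 + 4 \left(-7\right)} = \frac{1}{-100 - 28} = \frac{1}{-128} = - \frac{1}{128} \approx -0.0078125$)
$a s + 68 = 0 \left(- \frac{1}{128}\right) + 68 = 0 + 68 = 68$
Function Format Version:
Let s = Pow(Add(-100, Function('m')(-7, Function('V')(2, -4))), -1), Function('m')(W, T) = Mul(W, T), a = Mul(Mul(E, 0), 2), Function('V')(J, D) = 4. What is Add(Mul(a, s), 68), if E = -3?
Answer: 68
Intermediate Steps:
a = 0 (a = Mul(Mul(-3, 0), 2) = Mul(0, 2) = 0)
Function('m')(W, T) = Mul(T, W)
s = Rational(-1, 128) (s = Pow(Add(-100, Mul(4, -7)), -1) = Pow(Add(-100, -28), -1) = Pow(-128, -1) = Rational(-1, 128) ≈ -0.0078125)
Add(Mul(a, s), 68) = Add(Mul(0, Rational(-1, 128)), 68) = Add(0, 68) = 68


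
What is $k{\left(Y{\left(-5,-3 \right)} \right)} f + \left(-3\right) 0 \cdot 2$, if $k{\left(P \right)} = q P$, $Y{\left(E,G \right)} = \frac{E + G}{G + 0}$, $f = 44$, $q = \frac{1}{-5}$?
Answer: $- \frac{352}{15} \approx -23.467$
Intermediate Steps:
$q = - \frac{1}{5} \approx -0.2$
$Y{\left(E,G \right)} = \frac{E + G}{G}$
$k{\left(P \right)} = - \frac{P}{5}$
$k{\left(Y{\left(-5,-3 \right)} \right)} f + \left(-3\right) 0 \cdot 2 = - \frac{\frac{1}{-3} \left(-5 - 3\right)}{5} \cdot 44 + \left(-3\right) 0 \cdot 2 = - \frac{\left(- \frac{1}{3}\right) \left(-8\right)}{5} \cdot 44 + 0 \cdot 2 = \left(- \frac{1}{5}\right) \frac{8}{3} \cdot 44 + 0 = \left(- \frac{8}{15}\right) 44 + 0 = - \frac{352}{15} + 0 = - \frac{352}{15}$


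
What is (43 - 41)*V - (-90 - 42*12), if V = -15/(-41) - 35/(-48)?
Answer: 586651/984 ≈ 596.19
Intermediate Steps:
V = 2155/1968 (V = -15*(-1/41) - 35*(-1/48) = 15/41 + 35/48 = 2155/1968 ≈ 1.0950)
(43 - 41)*V - (-90 - 42*12) = (43 - 41)*(2155/1968) - (-90 - 42*12) = 2*(2155/1968) - (-90 - 504) = 2155/984 - 1*(-594) = 2155/984 + 594 = 586651/984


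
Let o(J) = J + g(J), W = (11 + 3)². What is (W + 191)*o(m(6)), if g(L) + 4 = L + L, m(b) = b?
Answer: 5418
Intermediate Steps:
g(L) = -4 + 2*L (g(L) = -4 + (L + L) = -4 + 2*L)
W = 196 (W = 14² = 196)
o(J) = -4 + 3*J (o(J) = J + (-4 + 2*J) = -4 + 3*J)
(W + 191)*o(m(6)) = (196 + 191)*(-4 + 3*6) = 387*(-4 + 18) = 387*14 = 5418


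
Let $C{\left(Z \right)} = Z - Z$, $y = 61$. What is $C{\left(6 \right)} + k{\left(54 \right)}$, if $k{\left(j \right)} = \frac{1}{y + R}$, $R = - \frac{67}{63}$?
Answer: $\frac{63}{3776} \approx 0.016684$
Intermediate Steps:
$R = - \frac{67}{63}$ ($R = \left(-67\right) \frac{1}{63} = - \frac{67}{63} \approx -1.0635$)
$k{\left(j \right)} = \frac{63}{3776}$ ($k{\left(j \right)} = \frac{1}{61 - \frac{67}{63}} = \frac{1}{\frac{3776}{63}} = \frac{63}{3776}$)
$C{\left(Z \right)} = 0$
$C{\left(6 \right)} + k{\left(54 \right)} = 0 + \frac{63}{3776} = \frac{63}{3776}$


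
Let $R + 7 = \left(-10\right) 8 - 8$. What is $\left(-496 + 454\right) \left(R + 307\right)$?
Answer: $-8904$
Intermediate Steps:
$R = -95$ ($R = -7 - 88 = -95$)
$\left(-496 + 454\right) \left(R + 307\right) = \left(-496 + 454\right) \left(-95 + 307\right) = \left(-42\right) 212 = -8904$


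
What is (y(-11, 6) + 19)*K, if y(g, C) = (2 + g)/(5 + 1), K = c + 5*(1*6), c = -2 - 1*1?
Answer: 945/2 ≈ 472.50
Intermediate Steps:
c = -3 (c = -2 - 1 = -3)
K = 27 (K = -3 + 5*(1*6) = -3 + 5*6 = -3 + 30 = 27)
y(g, C) = 1/3 + g/6 (y(g, C) = (2 + g)/6 = (2 + g)*(1/6) = 1/3 + g/6)
(y(-11, 6) + 19)*K = ((1/3 + (1/6)*(-11)) + 19)*27 = ((1/3 - 11/6) + 19)*27 = (-3/2 + 19)*27 = (35/2)*27 = 945/2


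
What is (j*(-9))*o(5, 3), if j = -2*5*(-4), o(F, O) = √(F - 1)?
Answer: -720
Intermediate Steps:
o(F, O) = √(-1 + F)
j = 40 (j = -10*(-4) = 40)
(j*(-9))*o(5, 3) = (40*(-9))*√(-1 + 5) = -360*√4 = -360*2 = -720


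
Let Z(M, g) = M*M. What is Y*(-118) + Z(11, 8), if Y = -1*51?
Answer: 6139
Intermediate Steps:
Y = -51
Z(M, g) = M²
Y*(-118) + Z(11, 8) = -51*(-118) + 11² = 6018 + 121 = 6139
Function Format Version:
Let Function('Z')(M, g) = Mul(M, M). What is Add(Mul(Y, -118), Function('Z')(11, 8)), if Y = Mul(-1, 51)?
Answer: 6139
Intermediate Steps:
Y = -51
Function('Z')(M, g) = Pow(M, 2)
Add(Mul(Y, -118), Function('Z')(11, 8)) = Add(Mul(-51, -118), Pow(11, 2)) = Add(6018, 121) = 6139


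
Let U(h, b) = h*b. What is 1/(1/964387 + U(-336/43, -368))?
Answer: 41468641/119244523819 ≈ 0.00034776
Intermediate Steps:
U(h, b) = b*h
1/(1/964387 + U(-336/43, -368)) = 1/(1/964387 - (-123648)/43) = 1/(1/964387 - 368*(-336/43)) = 1/(1/964387 + 123648/43) = 1/(119244523819/41468641) = 41468641/119244523819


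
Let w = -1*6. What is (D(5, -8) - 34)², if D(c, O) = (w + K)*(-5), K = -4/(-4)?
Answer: 81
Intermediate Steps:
K = 1 (K = -4*(-¼) = 1)
w = -6
D(c, O) = 25 (D(c, O) = (-6 + 1)*(-5) = -5*(-5) = 25)
(D(5, -8) - 34)² = (25 - 34)² = (-9)² = 81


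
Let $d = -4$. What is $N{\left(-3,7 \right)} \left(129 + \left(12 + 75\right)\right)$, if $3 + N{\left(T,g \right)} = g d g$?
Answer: $-42984$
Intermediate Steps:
$N{\left(T,g \right)} = -3 - 4 g^{2}$ ($N{\left(T,g \right)} = -3 + g \left(-4\right) g = -3 + - 4 g g = -3 - 4 g^{2}$)
$N{\left(-3,7 \right)} \left(129 + \left(12 + 75\right)\right) = \left(-3 - 4 \cdot 7^{2}\right) \left(129 + \left(12 + 75\right)\right) = \left(-3 - 196\right) \left(129 + 87\right) = \left(-3 - 196\right) 216 = \left(-199\right) 216 = -42984$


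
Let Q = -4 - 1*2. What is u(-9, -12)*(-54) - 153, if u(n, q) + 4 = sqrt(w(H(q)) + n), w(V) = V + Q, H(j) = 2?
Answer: 63 - 54*I*sqrt(13) ≈ 63.0 - 194.7*I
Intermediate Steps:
Q = -6 (Q = -4 - 2 = -6)
w(V) = -6 + V (w(V) = V - 6 = -6 + V)
u(n, q) = -4 + sqrt(-4 + n) (u(n, q) = -4 + sqrt((-6 + 2) + n) = -4 + sqrt(-4 + n))
u(-9, -12)*(-54) - 153 = (-4 + sqrt(-4 - 9))*(-54) - 153 = (-4 + sqrt(-13))*(-54) - 153 = (-4 + I*sqrt(13))*(-54) - 153 = (216 - 54*I*sqrt(13)) - 153 = 63 - 54*I*sqrt(13)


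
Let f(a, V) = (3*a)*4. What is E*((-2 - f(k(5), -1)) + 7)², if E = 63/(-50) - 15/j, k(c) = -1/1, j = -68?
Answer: -30039/100 ≈ -300.39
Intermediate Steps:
k(c) = -1 (k(c) = -1*1 = -1)
f(a, V) = 12*a
E = -1767/1700 (E = 63/(-50) - 15/(-68) = 63*(-1/50) - 15*(-1/68) = -63/50 + 15/68 = -1767/1700 ≈ -1.0394)
E*((-2 - f(k(5), -1)) + 7)² = -1767*((-2 - 12*(-1)) + 7)²/1700 = -1767*((-2 - 1*(-12)) + 7)²/1700 = -1767*((-2 + 12) + 7)²/1700 = -1767*(10 + 7)²/1700 = -1767/1700*17² = -1767/1700*289 = -30039/100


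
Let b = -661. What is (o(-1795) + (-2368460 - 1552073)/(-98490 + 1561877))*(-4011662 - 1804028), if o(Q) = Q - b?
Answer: 9673826835624790/1463387 ≈ 6.6106e+9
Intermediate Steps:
o(Q) = 661 + Q (o(Q) = Q - 1*(-661) = Q + 661 = 661 + Q)
(o(-1795) + (-2368460 - 1552073)/(-98490 + 1561877))*(-4011662 - 1804028) = ((661 - 1795) + (-2368460 - 1552073)/(-98490 + 1561877))*(-4011662 - 1804028) = (-1134 - 3920533/1463387)*(-5815690) = -1663401391/1463387*(-5815690) = 9673826835624790/1463387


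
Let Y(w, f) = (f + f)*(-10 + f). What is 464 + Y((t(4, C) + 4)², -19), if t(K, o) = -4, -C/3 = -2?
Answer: 1566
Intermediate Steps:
C = 6 (C = -3*(-2) = 6)
Y(w, f) = 2*f*(-10 + f) (Y(w, f) = (2*f)*(-10 + f) = 2*f*(-10 + f))
464 + Y((t(4, C) + 4)², -19) = 464 + 2*(-19)*(-10 - 19) = 464 + 2*(-19)*(-29) = 464 + 1102 = 1566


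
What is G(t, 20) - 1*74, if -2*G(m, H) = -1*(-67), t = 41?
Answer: -215/2 ≈ -107.50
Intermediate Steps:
G(m, H) = -67/2 (G(m, H) = -(-1)*(-67)/2 = -1/2*67 = -67/2)
G(t, 20) - 1*74 = -67/2 - 1*74 = -67/2 - 74 = -215/2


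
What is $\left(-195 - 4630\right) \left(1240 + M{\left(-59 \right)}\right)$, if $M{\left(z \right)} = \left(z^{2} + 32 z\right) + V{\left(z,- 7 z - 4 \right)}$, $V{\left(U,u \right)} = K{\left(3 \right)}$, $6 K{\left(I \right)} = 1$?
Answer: $- \frac{82020175}{6} \approx -1.367 \cdot 10^{7}$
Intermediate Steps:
$K{\left(I \right)} = \frac{1}{6}$ ($K{\left(I \right)} = \frac{1}{6} \cdot 1 = \frac{1}{6}$)
$V{\left(U,u \right)} = \frac{1}{6}$
$M{\left(z \right)} = \frac{1}{6} + z^{2} + 32 z$ ($M{\left(z \right)} = \left(z^{2} + 32 z\right) + \frac{1}{6} = \frac{1}{6} + z^{2} + 32 z$)
$\left(-195 - 4630\right) \left(1240 + M{\left(-59 \right)}\right) = \left(-195 - 4630\right) \left(1240 + \left(\frac{1}{6} + \left(-59\right)^{2} + 32 \left(-59\right)\right)\right) = - 4825 \left(1240 + \left(\frac{1}{6} + 3481 - 1888\right)\right) = - 4825 \left(1240 + \frac{9559}{6}\right) = \left(-4825\right) \frac{16999}{6} = - \frac{82020175}{6}$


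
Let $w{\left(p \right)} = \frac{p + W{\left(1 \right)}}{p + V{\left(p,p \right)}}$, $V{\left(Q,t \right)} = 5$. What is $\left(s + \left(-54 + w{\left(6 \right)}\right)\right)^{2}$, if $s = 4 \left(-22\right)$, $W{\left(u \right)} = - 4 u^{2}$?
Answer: $\frac{2433600}{121} \approx 20112.0$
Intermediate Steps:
$w{\left(p \right)} = \frac{-4 + p}{5 + p}$ ($w{\left(p \right)} = \frac{p - 4 \cdot 1^{2}}{p + 5} = \frac{p - 4}{5 + p} = \frac{-4 + p}{5 + p}$)
$s = -88$
$\left(s + \left(-54 + w{\left(6 \right)}\right)\right)^{2} = \left(-88 - \left(54 - \frac{-4 + 6}{5 + 6}\right)\right)^{2} = \left(-88 - \left(54 - \frac{1}{11} \cdot 2\right)\right)^{2} = \left(-88 + \left(-54 + \frac{1}{11} \cdot 2\right)\right)^{2} = \left(-88 + \left(-54 + \frac{2}{11}\right)\right)^{2} = \left(-88 - \frac{592}{11}\right)^{2} = \left(- \frac{1560}{11}\right)^{2} = \frac{2433600}{121}$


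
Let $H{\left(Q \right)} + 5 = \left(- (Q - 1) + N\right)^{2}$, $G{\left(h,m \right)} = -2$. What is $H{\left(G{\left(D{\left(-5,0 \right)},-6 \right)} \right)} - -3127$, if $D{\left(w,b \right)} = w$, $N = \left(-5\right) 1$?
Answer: $3126$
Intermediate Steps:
$N = -5$
$H{\left(Q \right)} = -5 + \left(-4 - Q\right)^{2}$ ($H{\left(Q \right)} = -5 + \left(- (Q - 1) - 5\right)^{2} = -5 + \left(- (-1 + Q) - 5\right)^{2} = -5 + \left(\left(1 - Q\right) - 5\right)^{2} = -5 + \left(-4 - Q\right)^{2}$)
$H{\left(G{\left(D{\left(-5,0 \right)},-6 \right)} \right)} - -3127 = \left(-5 + \left(4 - 2\right)^{2}\right) - -3127 = \left(-5 + 2^{2}\right) + 3127 = \left(-5 + 4\right) + 3127 = -1 + 3127 = 3126$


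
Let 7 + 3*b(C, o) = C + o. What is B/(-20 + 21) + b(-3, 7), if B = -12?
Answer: -13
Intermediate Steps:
b(C, o) = -7/3 + C/3 + o/3 (b(C, o) = -7/3 + (C + o)/3 = -7/3 + (C/3 + o/3) = -7/3 + C/3 + o/3)
B/(-20 + 21) + b(-3, 7) = -12/(-20 + 21) + (-7/3 + (1/3)*(-3) + (1/3)*7) = -12/1 + (-7/3 - 1 + 7/3) = 1*(-12) - 1 = -12 - 1 = -13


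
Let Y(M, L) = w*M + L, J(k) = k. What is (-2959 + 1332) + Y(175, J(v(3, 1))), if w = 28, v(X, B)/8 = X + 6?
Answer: 3345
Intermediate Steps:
v(X, B) = 48 + 8*X (v(X, B) = 8*(X + 6) = 8*(6 + X) = 48 + 8*X)
Y(M, L) = L + 28*M (Y(M, L) = 28*M + L = L + 28*M)
(-2959 + 1332) + Y(175, J(v(3, 1))) = (-2959 + 1332) + ((48 + 8*3) + 28*175) = -1627 + ((48 + 24) + 4900) = -1627 + (72 + 4900) = -1627 + 4972 = 3345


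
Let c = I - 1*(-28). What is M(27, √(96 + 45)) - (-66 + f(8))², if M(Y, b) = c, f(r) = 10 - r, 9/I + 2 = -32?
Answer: -138321/34 ≈ -4068.3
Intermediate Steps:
I = -9/34 (I = 9/(-2 - 32) = 9/(-34) = 9*(-1/34) = -9/34 ≈ -0.26471)
c = 943/34 (c = -9/34 - 1*(-28) = -9/34 + 28 = 943/34 ≈ 27.735)
M(Y, b) = 943/34
M(27, √(96 + 45)) - (-66 + f(8))² = 943/34 - (-66 + (10 - 1*8))² = 943/34 - (-66 + (10 - 8))² = 943/34 - (-66 + 2)² = 943/34 - 1*(-64)² = 943/34 - 1*4096 = 943/34 - 4096 = -138321/34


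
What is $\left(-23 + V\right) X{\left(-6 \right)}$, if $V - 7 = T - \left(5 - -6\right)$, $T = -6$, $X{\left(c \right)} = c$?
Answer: $198$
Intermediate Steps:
$V = -10$ ($V = 7 - \left(11 + 6\right) = 7 - 17 = -10$)
$\left(-23 + V\right) X{\left(-6 \right)} = \left(-23 - 10\right) \left(-6\right) = \left(-33\right) \left(-6\right) = 198$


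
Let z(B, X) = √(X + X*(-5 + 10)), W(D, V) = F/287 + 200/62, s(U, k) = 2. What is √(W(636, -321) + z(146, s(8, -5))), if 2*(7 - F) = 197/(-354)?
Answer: √(32250234496767 + 19839179226888*√3)/3149538 ≈ 2.5914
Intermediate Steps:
F = 5153/708 (F = 7 - 197/(2*(-354)) = 7 - 197*(-1)/(2*354) = 7 - ½*(-197/354) = 7 + 197/708 = 5153/708 ≈ 7.2783)
W(D, V) = 20479343/6299076 (W(D, V) = (5153/708)/287 + 200/62 = (5153/708)*(1/287) + 200*(1/62) = 5153/203196 + 100/31 = 20479343/6299076)
z(B, X) = √6*√X (z(B, X) = √(X + X*5) = √(X + 5*X) = √(6*X) = √6*√X)
√(W(636, -321) + z(146, s(8, -5))) = √(20479343/6299076 + √6*√2) = √(20479343/6299076 + 2*√3)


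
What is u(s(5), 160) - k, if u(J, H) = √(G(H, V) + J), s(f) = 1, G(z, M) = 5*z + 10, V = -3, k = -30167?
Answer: 30167 + √811 ≈ 30195.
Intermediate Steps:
G(z, M) = 10 + 5*z
u(J, H) = √(10 + J + 5*H) (u(J, H) = √((10 + 5*H) + J) = √(10 + J + 5*H))
u(s(5), 160) - k = √(10 + 1 + 5*160) - 1*(-30167) = √(10 + 1 + 800) + 30167 = √811 + 30167 = 30167 + √811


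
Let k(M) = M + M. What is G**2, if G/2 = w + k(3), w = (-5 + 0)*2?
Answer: 64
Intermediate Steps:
w = -10 (w = -5*2 = -10)
k(M) = 2*M
G = -8 (G = 2*(-10 + 2*3) = 2*(-10 + 6) = 2*(-4) = -8)
G**2 = (-8)**2 = 64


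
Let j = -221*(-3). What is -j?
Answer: -663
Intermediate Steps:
j = 663
-j = -1*663 = -663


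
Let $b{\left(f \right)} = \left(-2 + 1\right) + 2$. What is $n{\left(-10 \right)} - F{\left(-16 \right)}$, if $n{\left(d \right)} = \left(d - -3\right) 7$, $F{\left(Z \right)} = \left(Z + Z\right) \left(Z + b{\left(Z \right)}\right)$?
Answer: $-529$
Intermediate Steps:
$b{\left(f \right)} = 1$ ($b{\left(f \right)} = -1 + 2 = 1$)
$F{\left(Z \right)} = 2 Z \left(1 + Z\right)$ ($F{\left(Z \right)} = \left(Z + Z\right) \left(Z + 1\right) = 2 Z \left(1 + Z\right)$)
$n{\left(d \right)} = 21 + 7 d$ ($n{\left(d \right)} = \left(d + 3\right) 7 = \left(3 + d\right) 7 = 21 + 7 d$)
$n{\left(-10 \right)} - F{\left(-16 \right)} = \left(21 + 7 \left(-10\right)\right) - 2 \left(-16\right) \left(1 - 16\right) = \left(21 - 70\right) - 2 \left(-16\right) \left(-15\right) = -49 - 480 = -529$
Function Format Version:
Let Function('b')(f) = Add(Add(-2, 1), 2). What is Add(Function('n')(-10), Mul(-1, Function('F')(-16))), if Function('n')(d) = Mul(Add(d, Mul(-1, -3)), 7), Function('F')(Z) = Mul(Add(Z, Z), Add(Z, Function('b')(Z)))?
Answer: -529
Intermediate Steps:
Function('b')(f) = 1 (Function('b')(f) = Add(-1, 2) = 1)
Function('F')(Z) = Mul(2, Z, Add(1, Z)) (Function('F')(Z) = Mul(Add(Z, Z), Add(Z, 1)) = Mul(Mul(2, Z), Add(1, Z)) = Mul(2, Z, Add(1, Z)))
Function('n')(d) = Add(21, Mul(7, d)) (Function('n')(d) = Mul(Add(d, 3), 7) = Mul(Add(3, d), 7) = Add(21, Mul(7, d)))
Add(Function('n')(-10), Mul(-1, Function('F')(-16))) = Add(Add(21, Mul(7, -10)), Mul(-1, Mul(2, -16, Add(1, -16)))) = Add(Add(21, -70), Mul(-1, Mul(2, -16, -15))) = Add(-49, Mul(-1, 480)) = Add(-49, -480) = -529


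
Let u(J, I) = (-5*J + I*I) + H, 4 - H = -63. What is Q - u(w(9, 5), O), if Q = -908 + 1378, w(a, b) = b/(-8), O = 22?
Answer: -673/8 ≈ -84.125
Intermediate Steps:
H = 67 (H = 4 - 1*(-63) = 4 + 63 = 67)
w(a, b) = -b/8 (w(a, b) = b*(-⅛) = -b/8)
Q = 470
u(J, I) = 67 + I² - 5*J (u(J, I) = (-5*J + I*I) + 67 = (-5*J + I²) + 67 = (I² - 5*J) + 67 = 67 + I² - 5*J)
Q - u(w(9, 5), O) = 470 - (67 + 22² - (-5)*5/8) = 470 - (67 + 484 - 5*(-5/8)) = 470 - (67 + 484 + 25/8) = 470 - 1*4433/8 = 470 - 4433/8 = -673/8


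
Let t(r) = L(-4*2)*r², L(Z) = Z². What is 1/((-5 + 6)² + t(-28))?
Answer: 1/50177 ≈ 1.9929e-5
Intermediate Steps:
t(r) = 64*r² (t(r) = (-4*2)²*r² = (-8)²*r² = 64*r²)
1/((-5 + 6)² + t(-28)) = 1/((-5 + 6)² + 64*(-28)²) = 1/(1² + 64*784) = 1/(1 + 50176) = 1/50177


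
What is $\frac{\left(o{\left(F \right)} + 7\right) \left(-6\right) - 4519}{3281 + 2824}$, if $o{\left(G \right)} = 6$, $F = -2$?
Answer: $- \frac{4597}{6105} \approx -0.75299$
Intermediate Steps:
$\frac{\left(o{\left(F \right)} + 7\right) \left(-6\right) - 4519}{3281 + 2824} = \frac{\left(6 + 7\right) \left(-6\right) - 4519}{3281 + 2824} = \frac{13 \left(-6\right) - 4519}{6105} = \left(-78 - 4519\right) \frac{1}{6105} = \left(-4597\right) \frac{1}{6105} = - \frac{4597}{6105}$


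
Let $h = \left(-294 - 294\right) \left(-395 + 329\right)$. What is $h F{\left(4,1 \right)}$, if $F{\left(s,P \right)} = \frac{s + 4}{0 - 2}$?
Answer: $-155232$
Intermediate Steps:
$F{\left(s,P \right)} = -2 - \frac{s}{2}$ ($F{\left(s,P \right)} = \frac{4 + s}{-2} = \left(4 + s\right) \left(- \frac{1}{2}\right) = -2 - \frac{s}{2}$)
$h = 38808$ ($h = \left(-588\right) \left(-66\right) = 38808$)
$h F{\left(4,1 \right)} = 38808 \left(-2 - 2\right) = 38808 \left(-4\right) = -155232$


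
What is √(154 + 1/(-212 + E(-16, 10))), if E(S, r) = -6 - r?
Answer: √2001327/114 ≈ 12.410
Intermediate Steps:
√(154 + 1/(-212 + E(-16, 10))) = √(154 + 1/(-212 + (-6 - 1*10))) = √(154 + 1/(-212 + (-6 - 10))) = √(154 + 1/(-212 - 16)) = √(154 + 1/(-228)) = √(154 - 1/228) = √(35111/228) = √2001327/114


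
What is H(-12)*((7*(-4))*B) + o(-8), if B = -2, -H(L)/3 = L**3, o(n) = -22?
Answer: 290282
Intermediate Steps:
H(L) = -3*L**3
H(-12)*((7*(-4))*B) + o(-8) = (-3*(-12)**3)*((7*(-4))*(-2)) - 22 = (-3*(-1728))*(-28*(-2)) - 22 = 5184*56 - 22 = 290304 - 22 = 290282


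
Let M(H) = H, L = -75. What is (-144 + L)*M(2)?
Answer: -438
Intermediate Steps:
(-144 + L)*M(2) = (-144 - 75)*2 = -219*2 = -438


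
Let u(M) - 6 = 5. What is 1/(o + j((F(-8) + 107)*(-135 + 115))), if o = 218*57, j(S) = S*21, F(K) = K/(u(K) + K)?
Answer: -1/31394 ≈ -3.1853e-5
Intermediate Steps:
u(M) = 11 (u(M) = 6 + 5 = 11)
F(K) = K/(11 + K)
j(S) = 21*S
o = 12426
1/(o + j((F(-8) + 107)*(-135 + 115))) = 1/(12426 + 21*((-8/(11 - 8) + 107)*(-135 + 115))) = 1/(12426 + 21*((-8/3 + 107)*(-20))) = 1/(12426 + 21*((313/3)*(-20))) = 1/(12426 + 21*(-6260/3)) = 1/(12426 - 43820) = 1/(-31394) = -1/31394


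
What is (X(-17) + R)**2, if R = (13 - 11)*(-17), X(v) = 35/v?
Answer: 375769/289 ≈ 1300.2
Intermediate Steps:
R = -34 (R = 2*(-17) = -34)
(X(-17) + R)**2 = (35/(-17) - 34)**2 = (35*(-1/17) - 34)**2 = (-35/17 - 34)**2 = (-613/17)**2 = 375769/289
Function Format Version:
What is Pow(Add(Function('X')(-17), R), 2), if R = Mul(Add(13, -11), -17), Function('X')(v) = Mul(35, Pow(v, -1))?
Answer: Rational(375769, 289) ≈ 1300.2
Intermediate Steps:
R = -34 (R = Mul(2, -17) = -34)
Pow(Add(Function('X')(-17), R), 2) = Pow(Add(Mul(35, Pow(-17, -1)), -34), 2) = Pow(Add(Mul(35, Rational(-1, 17)), -34), 2) = Pow(Add(Rational(-35, 17), -34), 2) = Pow(Rational(-613, 17), 2) = Rational(375769, 289)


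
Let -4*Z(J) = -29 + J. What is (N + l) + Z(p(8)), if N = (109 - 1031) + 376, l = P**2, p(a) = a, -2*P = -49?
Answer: 119/2 ≈ 59.500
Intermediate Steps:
P = 49/2 (P = -1/2*(-49) = 49/2 ≈ 24.500)
l = 2401/4 (l = (49/2)**2 = 2401/4 ≈ 600.25)
Z(J) = 29/4 - J/4 (Z(J) = -(-29 + J)/4 = 29/4 - J/4)
N = -546 (N = -922 + 376 = -546)
(N + l) + Z(p(8)) = (-546 + 2401/4) + (29/4 - 1/4*8) = 217/4 + (29/4 - 2) = 217/4 + 21/4 = 119/2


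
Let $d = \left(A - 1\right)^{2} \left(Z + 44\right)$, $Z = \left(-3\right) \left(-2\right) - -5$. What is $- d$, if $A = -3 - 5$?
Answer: $-4455$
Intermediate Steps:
$A = -8$ ($A = -3 - 5 = -8$)
$Z = 11$ ($Z = 6 + 5 = 11$)
$d = 4455$ ($d = \left(-8 - 1\right)^{2} \left(11 + 44\right) = \left(-9\right)^{2} \cdot 55 = 81 \cdot 55 = 4455$)
$- d = \left(-1\right) 4455 = -4455$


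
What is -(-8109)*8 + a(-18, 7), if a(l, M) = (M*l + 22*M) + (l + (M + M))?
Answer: 64896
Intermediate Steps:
a(l, M) = l + 24*M + M*l (a(l, M) = (22*M + M*l) + (l + 2*M) = l + 24*M + M*l)
-(-8109)*8 + a(-18, 7) = -(-8109)*8 + (-18 + 24*7 + 7*(-18)) = -159*(-408) + (-18 + 168 - 126) = 64872 + 24 = 64896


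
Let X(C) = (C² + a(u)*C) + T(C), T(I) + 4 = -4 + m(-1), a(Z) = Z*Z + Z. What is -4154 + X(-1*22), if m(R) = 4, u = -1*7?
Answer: -4598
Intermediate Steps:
u = -7
a(Z) = Z + Z² (a(Z) = Z² + Z = Z + Z²)
T(I) = -4 (T(I) = -4 + (-4 + 4) = -4 + 0 = -4)
X(C) = -4 + C² + 42*C (X(C) = (C² + (-7*(1 - 7))*C) - 4 = (C² + (-7*(-6))*C) - 4 = (C² + 42*C) - 4 = -4 + C² + 42*C)
-4154 + X(-1*22) = -4154 + (-4 + (-1*22)² + 42*(-1*22)) = -4154 + (-4 + (-22)² + 42*(-22)) = -4154 + (-4 + 484 - 924) = -4154 - 444 = -4598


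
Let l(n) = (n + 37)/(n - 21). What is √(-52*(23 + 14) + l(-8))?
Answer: 5*I*√77 ≈ 43.875*I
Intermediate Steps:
l(n) = (37 + n)/(-21 + n)
√(-52*(23 + 14) + l(-8)) = √(-52*(23 + 14) + (37 - 8)/(-21 - 8)) = √(-52*37 + 29/(-29)) = √(-1924 - 1/29*29) = √(-1924 - 1) = √(-1925) = 5*I*√77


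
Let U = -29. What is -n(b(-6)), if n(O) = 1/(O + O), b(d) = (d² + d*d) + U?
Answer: -1/86 ≈ -0.011628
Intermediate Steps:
b(d) = -29 + 2*d² (b(d) = (d² + d*d) - 29 = (d² + d²) - 29 = 2*d² - 29 = -29 + 2*d²)
n(O) = 1/(2*O)
-n(b(-6)) = -1/(2*(-29 + 2*(-6)²)) = -1/(2*(-29 + 2*36)) = -1/(2*(-29 + 72)) = -1/(2*43) = -1*1/86 = -1/86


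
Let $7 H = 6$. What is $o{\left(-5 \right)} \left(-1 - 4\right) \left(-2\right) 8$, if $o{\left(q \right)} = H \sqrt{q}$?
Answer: $\frac{480 i \sqrt{5}}{7} \approx 153.33 i$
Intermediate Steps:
$H = \frac{6}{7}$ ($H = \frac{1}{7} \cdot 6 = \frac{6}{7} \approx 0.85714$)
$o{\left(q \right)} = \frac{6 \sqrt{q}}{7}$
$o{\left(-5 \right)} \left(-1 - 4\right) \left(-2\right) 8 = \frac{6 \sqrt{-5}}{7} \left(-1 - 4\right) \left(-2\right) 8 = \frac{6 i \sqrt{5}}{7} \left(\left(-5\right) \left(-2\right)\right) 8 = \frac{6 i \sqrt{5}}{7} \cdot 10 \cdot 8 = \frac{60 i \sqrt{5}}{7} \cdot 8 = \frac{480 i \sqrt{5}}{7}$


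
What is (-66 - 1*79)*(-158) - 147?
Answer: 22763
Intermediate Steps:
(-66 - 1*79)*(-158) - 147 = (-66 - 79)*(-158) - 147 = -145*(-158) - 147 = 22910 - 147 = 22763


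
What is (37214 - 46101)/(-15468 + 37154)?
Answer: -8887/21686 ≈ -0.40980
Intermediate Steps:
(37214 - 46101)/(-15468 + 37154) = -8887/21686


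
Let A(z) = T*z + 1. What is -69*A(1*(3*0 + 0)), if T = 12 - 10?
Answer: -69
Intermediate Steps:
T = 2
A(z) = 1 + 2*z (A(z) = 2*z + 1 = 1 + 2*z)
-69*A(1*(3*0 + 0)) = -69*(1 + 2*(1*(3*0 + 0))) = -69*(1 + 2*(1*(0 + 0))) = -69*(1 + 2*(1*0)) = -69*(1 + 2*0) = -69*(1 + 0) = -69*1 = -69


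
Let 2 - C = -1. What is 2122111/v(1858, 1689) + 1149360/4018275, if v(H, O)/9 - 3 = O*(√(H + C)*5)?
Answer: 3389855248097413/11851486401056220 + 5973742465*√1861/398168533548 ≈ 0.93325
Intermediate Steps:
C = 3 (C = 2 - 1*(-1) = 2 + 1 = 3)
v(H, O) = 27 + 45*O*√(3 + H) (v(H, O) = 27 + 9*(O*(√(H + 3)*5)) = 27 + 9*(O*(√(3 + H)*5)) = 27 + 9*(O*(5*√(3 + H))) = 27 + 9*(5*O*√(3 + H)) = 27 + 45*O*√(3 + H))
2122111/v(1858, 1689) + 1149360/4018275 = 2122111/(27 + 45*1689*√(3 + 1858)) + 1149360/4018275 = 2122111/(27 + 45*1689*√1861) + 1149360*(1/4018275) = 2122111/(27 + 76005*√1861) + 76624/267885 = 76624/267885 + 2122111/(27 + 76005*√1861)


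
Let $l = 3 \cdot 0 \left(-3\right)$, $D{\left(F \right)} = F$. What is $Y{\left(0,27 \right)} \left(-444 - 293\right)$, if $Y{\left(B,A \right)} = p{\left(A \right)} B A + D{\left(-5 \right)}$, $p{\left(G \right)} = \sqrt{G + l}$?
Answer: $3685$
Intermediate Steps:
$l = 0$ ($l = 0 \left(-3\right) = 0$)
$p{\left(G \right)} = \sqrt{G}$ ($p{\left(G \right)} = \sqrt{G + 0} = \sqrt{G}$)
$Y{\left(B,A \right)} = -5 + B A^{\frac{3}{2}}$ ($Y{\left(B,A \right)} = \sqrt{A} B A - 5 = B \sqrt{A} A - 5 = B A^{\frac{3}{2}} - 5 = -5 + B A^{\frac{3}{2}}$)
$Y{\left(0,27 \right)} \left(-444 - 293\right) = \left(-5 + 0 \cdot 27^{\frac{3}{2}}\right) \left(-444 - 293\right) = \left(-5 + 0 \cdot 81 \sqrt{3}\right) \left(-737\right) = \left(-5 + 0\right) \left(-737\right) = \left(-5\right) \left(-737\right) = 3685$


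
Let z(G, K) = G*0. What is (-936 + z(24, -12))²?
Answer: 876096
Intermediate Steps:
z(G, K) = 0
(-936 + z(24, -12))² = (-936 + 0)² = (-936)² = 876096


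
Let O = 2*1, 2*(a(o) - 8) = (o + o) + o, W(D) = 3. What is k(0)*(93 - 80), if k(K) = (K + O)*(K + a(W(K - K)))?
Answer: 325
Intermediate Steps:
a(o) = 8 + 3*o/2 (a(o) = 8 + ((o + o) + o)/2 = 8 + (2*o + o)/2 = 8 + (3*o)/2 = 8 + 3*o/2)
O = 2
k(K) = (2 + K)*(25/2 + K) (k(K) = (K + 2)*(K + (8 + (3/2)*3)) = (2 + K)*(K + (8 + 9/2)) = (2 + K)*(K + 25/2) = (2 + K)*(25/2 + K))
k(0)*(93 - 80) = (25 + 0² + (29/2)*0)*(93 - 80) = (25 + 0 + 0)*13 = 25*13 = 325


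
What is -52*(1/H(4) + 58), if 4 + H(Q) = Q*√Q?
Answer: -3029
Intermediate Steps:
H(Q) = -4 + Q^(3/2) (H(Q) = -4 + Q*√Q = -4 + Q^(3/2))
-52*(1/H(4) + 58) = -52*(1/(-4 + 4^(3/2)) + 58) = -52*(1/(-4 + 8) + 58) = -52*(1/4 + 58) = -52*(¼ + 58) = -52*233/4 = -3029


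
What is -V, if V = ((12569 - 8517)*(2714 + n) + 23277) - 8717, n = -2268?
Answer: -1821752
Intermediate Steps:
V = 1821752 (V = ((12569 - 8517)*(2714 - 2268) + 23277) - 8717 = (4052*446 + 23277) - 8717 = (1807192 + 23277) - 8717 = 1830469 - 8717 = 1821752)
-V = -1*1821752 = -1821752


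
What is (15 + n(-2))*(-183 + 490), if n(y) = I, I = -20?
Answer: -1535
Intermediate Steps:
n(y) = -20
(15 + n(-2))*(-183 + 490) = (15 - 20)*(-183 + 490) = -5*307 = -1535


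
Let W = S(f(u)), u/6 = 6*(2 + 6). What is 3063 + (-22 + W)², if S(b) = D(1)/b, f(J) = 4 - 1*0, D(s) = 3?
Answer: 56233/16 ≈ 3514.6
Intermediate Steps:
u = 288 (u = 6*(6*(2 + 6)) = 6*(6*8) = 6*48 = 288)
f(J) = 4 (f(J) = 4 + 0 = 4)
S(b) = 3/b
W = ¾ (W = 3/4 = 3*(¼) = ¾ ≈ 0.75000)
3063 + (-22 + W)² = 3063 + (-22 + ¾)² = 3063 + (-85/4)² = 3063 + 7225/16 = 56233/16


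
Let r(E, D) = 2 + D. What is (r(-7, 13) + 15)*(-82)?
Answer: -2460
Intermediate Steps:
(r(-7, 13) + 15)*(-82) = ((2 + 13) + 15)*(-82) = (15 + 15)*(-82) = 30*(-82) = -2460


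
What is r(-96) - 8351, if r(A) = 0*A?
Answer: -8351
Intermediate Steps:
r(A) = 0
r(-96) - 8351 = 0 - 8351 = -8351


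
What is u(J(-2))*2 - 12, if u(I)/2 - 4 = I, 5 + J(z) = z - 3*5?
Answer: -84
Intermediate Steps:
J(z) = -20 + z (J(z) = -5 + (z - 3*5) = -5 + (z - 15) = -5 + (-15 + z) = -20 + z)
u(I) = 8 + 2*I
u(J(-2))*2 - 12 = (8 + 2*(-20 - 2))*2 - 12 = (8 + 2*(-22))*2 - 12 = (8 - 44)*2 - 12 = -36*2 - 12 = -72 - 12 = -84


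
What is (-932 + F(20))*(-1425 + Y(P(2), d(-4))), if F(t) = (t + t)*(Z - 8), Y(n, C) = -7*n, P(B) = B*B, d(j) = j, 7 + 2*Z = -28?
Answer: 2836256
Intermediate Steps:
Z = -35/2 (Z = -7/2 + (½)*(-28) = -7/2 - 14 = -35/2 ≈ -17.500)
P(B) = B²
F(t) = -51*t (F(t) = (t + t)*(-35/2 - 8) = (2*t)*(-51/2) = -51*t)
(-932 + F(20))*(-1425 + Y(P(2), d(-4))) = (-932 - 51*20)*(-1425 - 7*2²) = (-932 - 1020)*(-1425 - 7*4) = -1952*(-1425 - 28) = -1952*(-1453) = 2836256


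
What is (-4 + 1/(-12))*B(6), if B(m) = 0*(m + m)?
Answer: 0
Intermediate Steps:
B(m) = 0 (B(m) = 0*(2*m) = 0)
(-4 + 1/(-12))*B(6) = (-4 + 1/(-12))*0 = (-4 - 1/12)*0 = -49/12*0 = 0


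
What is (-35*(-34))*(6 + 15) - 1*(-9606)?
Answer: 34596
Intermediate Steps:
(-35*(-34))*(6 + 15) - 1*(-9606) = 1190*21 + 9606 = 24990 + 9606 = 34596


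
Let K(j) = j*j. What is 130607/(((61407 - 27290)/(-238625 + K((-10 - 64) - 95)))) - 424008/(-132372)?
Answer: -100881140844070/125448209 ≈ -8.0417e+5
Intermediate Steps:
K(j) = j²
130607/(((61407 - 27290)/(-238625 + K((-10 - 64) - 95)))) - 424008/(-132372) = 130607/(((61407 - 27290)/(-238625 + ((-10 - 64) - 95)²))) - 424008/(-132372) = 130607/((34117/(-238625 + (-74 - 95)²))) - 424008*(-1/132372) = 130607/((34117/(-238625 + (-169)²))) + 11778/3677 = 130607/((34117/(-238625 + 28561))) + 11778/3677 = 130607/((34117/(-210064))) + 11778/3677 = 130607/((34117*(-1/210064))) + 11778/3677 = 130607/(-34117/210064) + 11778/3677 = 130607*(-210064/34117) + 11778/3677 = -27435828848/34117 + 11778/3677 = -100881140844070/125448209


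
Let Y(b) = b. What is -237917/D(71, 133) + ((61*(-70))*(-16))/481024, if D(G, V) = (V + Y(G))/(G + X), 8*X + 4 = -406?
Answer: -35316419627/1533264 ≈ -23034.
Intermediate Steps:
X = -205/4 (X = -½ + (⅛)*(-406) = -½ - 203/4 = -205/4 ≈ -51.250)
D(G, V) = (G + V)/(-205/4 + G) (D(G, V) = (V + G)/(G - 205/4) = (G + V)/(-205/4 + G))
-237917/D(71, 133) + ((61*(-70))*(-16))/481024 = -237917*(-205 + 4*71)/(4*(71 + 133)) + ((61*(-70))*(-16))/481024 = -237917/(4*204/(-205 + 284)) - 4270*(-16)*(1/481024) = -237917/(4*204/79) + 68320*(1/481024) = -237917/(4*(1/79)*204) + 2135/15032 = -237917/816/79 + 2135/15032 = -237917*79/816 + 2135/15032 = -18795443/816 + 2135/15032 = -35316419627/1533264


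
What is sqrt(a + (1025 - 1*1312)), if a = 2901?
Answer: sqrt(2614) ≈ 51.127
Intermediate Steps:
sqrt(a + (1025 - 1*1312)) = sqrt(2901 + (1025 - 1*1312)) = sqrt(2901 + (1025 - 1312)) = sqrt(2901 - 287) = sqrt(2614)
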